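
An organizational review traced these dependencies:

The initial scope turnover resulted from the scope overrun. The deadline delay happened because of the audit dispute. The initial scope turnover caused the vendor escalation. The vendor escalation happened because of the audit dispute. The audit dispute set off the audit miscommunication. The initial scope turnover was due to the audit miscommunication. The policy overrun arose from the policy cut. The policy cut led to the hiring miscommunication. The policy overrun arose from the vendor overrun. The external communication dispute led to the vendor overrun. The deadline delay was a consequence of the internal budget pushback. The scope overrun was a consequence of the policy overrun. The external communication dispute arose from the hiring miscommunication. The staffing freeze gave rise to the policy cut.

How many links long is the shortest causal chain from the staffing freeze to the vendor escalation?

5

Shortest chain: the staffing freeze → the policy cut → the policy overrun → the scope overrun → the initial scope turnover → the vendor escalation.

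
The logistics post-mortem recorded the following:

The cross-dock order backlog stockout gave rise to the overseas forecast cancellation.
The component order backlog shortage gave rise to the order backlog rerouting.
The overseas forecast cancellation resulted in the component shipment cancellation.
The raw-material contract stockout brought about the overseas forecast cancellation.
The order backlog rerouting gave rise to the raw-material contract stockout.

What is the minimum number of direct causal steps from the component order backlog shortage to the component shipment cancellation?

Shortest chain: the component order backlog shortage → the order backlog rerouting → the raw-material contract stockout → the overseas forecast cancellation → the component shipment cancellation.

4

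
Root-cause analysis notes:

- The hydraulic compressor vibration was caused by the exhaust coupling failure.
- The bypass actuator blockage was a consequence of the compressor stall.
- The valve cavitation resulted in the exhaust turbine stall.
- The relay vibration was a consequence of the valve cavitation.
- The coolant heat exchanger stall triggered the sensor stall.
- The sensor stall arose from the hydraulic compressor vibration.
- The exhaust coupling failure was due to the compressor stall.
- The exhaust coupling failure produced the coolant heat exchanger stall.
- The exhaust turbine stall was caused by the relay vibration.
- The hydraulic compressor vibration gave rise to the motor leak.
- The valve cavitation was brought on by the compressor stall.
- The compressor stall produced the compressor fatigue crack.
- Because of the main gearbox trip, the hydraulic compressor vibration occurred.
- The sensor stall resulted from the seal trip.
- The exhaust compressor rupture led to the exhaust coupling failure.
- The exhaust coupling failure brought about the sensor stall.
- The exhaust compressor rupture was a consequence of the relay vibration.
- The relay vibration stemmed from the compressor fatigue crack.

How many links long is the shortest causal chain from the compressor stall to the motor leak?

3

Shortest chain: the compressor stall → the exhaust coupling failure → the hydraulic compressor vibration → the motor leak.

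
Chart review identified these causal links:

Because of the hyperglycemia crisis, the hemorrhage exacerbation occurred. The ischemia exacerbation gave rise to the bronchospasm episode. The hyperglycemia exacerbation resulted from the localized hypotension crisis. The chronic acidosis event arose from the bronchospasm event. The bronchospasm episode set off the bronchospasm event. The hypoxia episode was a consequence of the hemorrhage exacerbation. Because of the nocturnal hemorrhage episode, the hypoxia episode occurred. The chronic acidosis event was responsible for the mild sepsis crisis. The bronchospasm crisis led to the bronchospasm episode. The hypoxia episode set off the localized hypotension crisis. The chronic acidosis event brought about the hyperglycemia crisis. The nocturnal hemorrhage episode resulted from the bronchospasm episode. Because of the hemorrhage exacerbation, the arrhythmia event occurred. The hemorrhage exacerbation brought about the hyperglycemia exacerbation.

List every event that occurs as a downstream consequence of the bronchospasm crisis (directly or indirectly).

Direct effects: the bronchospasm episode.
2 steps out: the bronchospasm event, the nocturnal hemorrhage episode.
3 steps out: the chronic acidosis event, the hypoxia episode.
4 steps out: the hyperglycemia crisis, the localized hypotension crisis, the mild sepsis crisis.
5 steps out: the hemorrhage exacerbation, the hyperglycemia exacerbation.
6 steps out: the arrhythmia event.
Not reachable from it: the ischemia exacerbation.

the arrhythmia event, the bronchospasm episode, the bronchospasm event, the chronic acidosis event, the hemorrhage exacerbation, the hyperglycemia crisis, the hyperglycemia exacerbation, the hypoxia episode, the localized hypotension crisis, the mild sepsis crisis, the nocturnal hemorrhage episode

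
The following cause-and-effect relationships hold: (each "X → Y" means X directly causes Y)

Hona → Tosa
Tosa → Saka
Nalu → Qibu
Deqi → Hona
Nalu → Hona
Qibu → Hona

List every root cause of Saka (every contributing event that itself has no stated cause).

Deqi, Nalu

Tracing upstream from Saka: Saka ← Tosa ← Hona ← Nalu.
A separate upstream branch: Saka ← Tosa ← Hona ← Deqi.
Each of those chain origins has no stated cause.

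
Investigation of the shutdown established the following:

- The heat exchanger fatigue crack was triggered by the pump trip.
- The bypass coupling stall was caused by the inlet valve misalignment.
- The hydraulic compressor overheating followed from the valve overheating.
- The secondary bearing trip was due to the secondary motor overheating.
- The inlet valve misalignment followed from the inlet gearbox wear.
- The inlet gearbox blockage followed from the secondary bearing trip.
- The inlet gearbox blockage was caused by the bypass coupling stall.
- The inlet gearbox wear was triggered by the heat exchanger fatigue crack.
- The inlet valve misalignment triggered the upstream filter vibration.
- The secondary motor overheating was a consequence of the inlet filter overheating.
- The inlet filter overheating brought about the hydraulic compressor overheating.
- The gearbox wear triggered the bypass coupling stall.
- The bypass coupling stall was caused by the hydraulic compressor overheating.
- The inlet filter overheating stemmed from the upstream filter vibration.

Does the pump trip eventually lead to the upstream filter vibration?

Yes

There is a causal chain: the pump trip → the heat exchanger fatigue crack → the inlet gearbox wear → the inlet valve misalignment → the upstream filter vibration.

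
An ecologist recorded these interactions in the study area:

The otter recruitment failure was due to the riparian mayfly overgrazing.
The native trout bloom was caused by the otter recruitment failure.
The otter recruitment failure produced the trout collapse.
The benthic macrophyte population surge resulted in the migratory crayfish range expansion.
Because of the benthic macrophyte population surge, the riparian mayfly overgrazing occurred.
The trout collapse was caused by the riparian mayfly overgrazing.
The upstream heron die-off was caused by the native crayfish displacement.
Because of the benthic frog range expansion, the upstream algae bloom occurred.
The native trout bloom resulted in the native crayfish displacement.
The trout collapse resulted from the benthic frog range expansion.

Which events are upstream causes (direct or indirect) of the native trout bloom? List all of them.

Immediate cause of the native trout bloom: the otter recruitment failure.
Further upstream: the benthic macrophyte population surge, the riparian mayfly overgrazing.

the benthic macrophyte population surge, the otter recruitment failure, the riparian mayfly overgrazing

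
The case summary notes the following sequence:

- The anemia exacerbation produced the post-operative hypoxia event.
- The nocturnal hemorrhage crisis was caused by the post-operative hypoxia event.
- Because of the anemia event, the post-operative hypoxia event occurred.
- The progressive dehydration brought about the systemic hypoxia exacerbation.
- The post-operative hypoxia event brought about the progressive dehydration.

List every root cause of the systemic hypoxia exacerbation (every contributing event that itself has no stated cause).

Tracing upstream from the systemic hypoxia exacerbation: the systemic hypoxia exacerbation ← the progressive dehydration ← the post-operative hypoxia event ← the anemia exacerbation.
A separate upstream branch: the systemic hypoxia exacerbation ← the progressive dehydration ← the post-operative hypoxia event ← the anemia event.
Each of those chain origins has no stated cause.

the anemia event, the anemia exacerbation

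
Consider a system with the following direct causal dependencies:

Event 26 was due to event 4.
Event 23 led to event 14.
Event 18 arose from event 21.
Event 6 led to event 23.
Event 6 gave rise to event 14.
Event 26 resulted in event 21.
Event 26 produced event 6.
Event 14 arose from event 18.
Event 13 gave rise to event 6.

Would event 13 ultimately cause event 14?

There is a causal chain: event 13 → event 6 → event 14.

Yes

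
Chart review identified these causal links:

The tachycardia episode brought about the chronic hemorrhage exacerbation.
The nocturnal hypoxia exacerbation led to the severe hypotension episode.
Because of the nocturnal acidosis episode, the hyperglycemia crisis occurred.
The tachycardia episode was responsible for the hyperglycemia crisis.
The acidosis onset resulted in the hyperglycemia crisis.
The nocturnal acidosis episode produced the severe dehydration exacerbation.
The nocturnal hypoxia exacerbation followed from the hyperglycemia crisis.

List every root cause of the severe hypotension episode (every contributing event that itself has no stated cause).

the acidosis onset, the nocturnal acidosis episode, the tachycardia episode

Tracing upstream from the severe hypotension episode: the severe hypotension episode ← the nocturnal hypoxia exacerbation ← the hyperglycemia crisis ← the tachycardia episode.
A separate upstream branch: the severe hypotension episode ← the nocturnal hypoxia exacerbation ← the hyperglycemia crisis ← the nocturnal acidosis episode.
A separate upstream branch: the severe hypotension episode ← the nocturnal hypoxia exacerbation ← the hyperglycemia crisis ← the acidosis onset.
Each of those chain origins has no stated cause.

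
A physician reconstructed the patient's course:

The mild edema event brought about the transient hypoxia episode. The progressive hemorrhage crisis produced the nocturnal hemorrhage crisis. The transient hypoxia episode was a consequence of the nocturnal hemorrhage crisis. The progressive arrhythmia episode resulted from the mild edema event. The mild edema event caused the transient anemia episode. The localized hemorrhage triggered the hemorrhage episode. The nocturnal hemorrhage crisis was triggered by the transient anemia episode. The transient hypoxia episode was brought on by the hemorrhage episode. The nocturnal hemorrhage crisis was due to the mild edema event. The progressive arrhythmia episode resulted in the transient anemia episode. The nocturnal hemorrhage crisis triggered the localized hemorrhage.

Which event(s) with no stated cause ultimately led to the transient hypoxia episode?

Tracing upstream from the transient hypoxia episode: the transient hypoxia episode ← the mild edema event.
A separate upstream branch: the transient hypoxia episode ← the nocturnal hemorrhage crisis ← the progressive hemorrhage crisis.
Each of those chain origins has no stated cause.

the mild edema event, the progressive hemorrhage crisis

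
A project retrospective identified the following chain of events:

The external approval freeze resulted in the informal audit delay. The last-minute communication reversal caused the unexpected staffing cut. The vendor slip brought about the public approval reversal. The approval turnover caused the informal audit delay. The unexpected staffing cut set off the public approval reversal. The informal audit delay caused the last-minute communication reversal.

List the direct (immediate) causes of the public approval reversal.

Upstream contributors include the external approval freeze, the approval turnover, the informal audit delay, the last-minute communication reversal, but only the unexpected staffing cut, the vendor slip feed directly into the public approval reversal.

the unexpected staffing cut, the vendor slip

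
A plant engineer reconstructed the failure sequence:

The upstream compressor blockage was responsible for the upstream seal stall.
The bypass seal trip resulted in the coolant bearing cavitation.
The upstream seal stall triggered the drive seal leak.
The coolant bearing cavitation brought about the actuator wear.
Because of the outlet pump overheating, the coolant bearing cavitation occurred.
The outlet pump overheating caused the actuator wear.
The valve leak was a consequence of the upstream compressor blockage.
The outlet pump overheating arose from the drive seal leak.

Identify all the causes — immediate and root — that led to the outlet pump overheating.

Immediate cause of the outlet pump overheating: the drive seal leak.
Further upstream: the upstream compressor blockage, the upstream seal stall.

the drive seal leak, the upstream compressor blockage, the upstream seal stall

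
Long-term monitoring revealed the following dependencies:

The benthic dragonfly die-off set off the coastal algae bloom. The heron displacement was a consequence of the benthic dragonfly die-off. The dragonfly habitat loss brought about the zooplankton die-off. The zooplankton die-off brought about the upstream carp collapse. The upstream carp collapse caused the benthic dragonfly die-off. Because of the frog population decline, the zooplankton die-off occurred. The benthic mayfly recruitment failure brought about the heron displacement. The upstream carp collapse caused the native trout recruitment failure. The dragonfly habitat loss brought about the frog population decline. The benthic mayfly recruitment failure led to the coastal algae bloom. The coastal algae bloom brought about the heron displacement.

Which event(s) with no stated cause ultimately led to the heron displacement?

the benthic mayfly recruitment failure, the dragonfly habitat loss

Tracing upstream from the heron displacement: the heron displacement ← the benthic dragonfly die-off ← the upstream carp collapse ← the zooplankton die-off ← the dragonfly habitat loss.
A separate upstream branch: the heron displacement ← the benthic mayfly recruitment failure.
Each of those chain origins has no stated cause.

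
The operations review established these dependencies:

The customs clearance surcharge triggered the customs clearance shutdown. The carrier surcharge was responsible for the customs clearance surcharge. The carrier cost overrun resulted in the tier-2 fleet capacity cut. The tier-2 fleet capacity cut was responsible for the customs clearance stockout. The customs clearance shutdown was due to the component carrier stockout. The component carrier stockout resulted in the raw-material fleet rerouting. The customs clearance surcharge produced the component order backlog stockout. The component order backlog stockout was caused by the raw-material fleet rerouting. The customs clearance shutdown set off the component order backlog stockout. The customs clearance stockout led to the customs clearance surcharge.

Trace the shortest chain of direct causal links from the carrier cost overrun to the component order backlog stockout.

the carrier cost overrun → the tier-2 fleet capacity cut → the customs clearance stockout → the customs clearance surcharge → the component order backlog stockout

the carrier cost overrun → the tier-2 fleet capacity cut
the tier-2 fleet capacity cut → the customs clearance stockout
the customs clearance stockout → the customs clearance surcharge
the customs clearance surcharge → the component order backlog stockout
Length: 4 steps.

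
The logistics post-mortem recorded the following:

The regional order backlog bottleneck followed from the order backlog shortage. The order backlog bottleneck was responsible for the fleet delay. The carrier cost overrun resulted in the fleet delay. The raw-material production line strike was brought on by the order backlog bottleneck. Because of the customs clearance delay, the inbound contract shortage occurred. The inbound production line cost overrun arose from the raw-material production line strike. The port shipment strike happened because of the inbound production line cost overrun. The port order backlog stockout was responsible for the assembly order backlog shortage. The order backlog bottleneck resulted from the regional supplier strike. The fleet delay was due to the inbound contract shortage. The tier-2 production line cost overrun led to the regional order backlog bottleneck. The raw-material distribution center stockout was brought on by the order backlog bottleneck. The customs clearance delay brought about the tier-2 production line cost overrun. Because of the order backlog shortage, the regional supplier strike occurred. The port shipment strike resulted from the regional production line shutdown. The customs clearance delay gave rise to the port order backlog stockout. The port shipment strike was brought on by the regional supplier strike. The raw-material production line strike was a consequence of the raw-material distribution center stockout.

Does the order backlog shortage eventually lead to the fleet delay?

Yes

There is a causal chain: the order backlog shortage → the regional supplier strike → the order backlog bottleneck → the fleet delay.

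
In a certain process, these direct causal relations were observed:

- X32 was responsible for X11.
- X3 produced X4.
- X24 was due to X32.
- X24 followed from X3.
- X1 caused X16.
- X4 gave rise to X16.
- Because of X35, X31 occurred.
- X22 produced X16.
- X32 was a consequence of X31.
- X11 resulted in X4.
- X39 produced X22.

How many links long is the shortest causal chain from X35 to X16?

Shortest chain: X35 → X31 → X32 → X11 → X4 → X16.

5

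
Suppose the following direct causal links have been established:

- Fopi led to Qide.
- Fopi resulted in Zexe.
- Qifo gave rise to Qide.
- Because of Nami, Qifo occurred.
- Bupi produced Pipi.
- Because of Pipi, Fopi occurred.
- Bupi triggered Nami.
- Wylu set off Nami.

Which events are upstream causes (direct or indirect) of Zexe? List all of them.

Bupi, Fopi, Pipi

Immediate cause of Zexe: Fopi.
Further upstream: Bupi, Pipi.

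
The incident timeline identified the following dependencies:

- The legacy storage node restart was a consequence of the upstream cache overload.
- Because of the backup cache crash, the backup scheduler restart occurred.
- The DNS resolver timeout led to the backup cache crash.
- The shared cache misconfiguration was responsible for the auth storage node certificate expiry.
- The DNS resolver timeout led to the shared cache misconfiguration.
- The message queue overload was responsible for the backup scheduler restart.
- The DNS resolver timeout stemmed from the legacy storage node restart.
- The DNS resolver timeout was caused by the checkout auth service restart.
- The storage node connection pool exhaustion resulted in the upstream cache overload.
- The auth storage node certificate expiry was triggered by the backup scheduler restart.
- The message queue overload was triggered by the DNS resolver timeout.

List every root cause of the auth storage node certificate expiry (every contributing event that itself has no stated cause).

Tracing upstream from the auth storage node certificate expiry: the auth storage node certificate expiry ← the shared cache misconfiguration ← the DNS resolver timeout ← the legacy storage node restart ← the upstream cache overload ← the storage node connection pool exhaustion.
A separate upstream branch: the auth storage node certificate expiry ← the shared cache misconfiguration ← the DNS resolver timeout ← the checkout auth service restart.
Each of those chain origins has no stated cause.

the checkout auth service restart, the storage node connection pool exhaustion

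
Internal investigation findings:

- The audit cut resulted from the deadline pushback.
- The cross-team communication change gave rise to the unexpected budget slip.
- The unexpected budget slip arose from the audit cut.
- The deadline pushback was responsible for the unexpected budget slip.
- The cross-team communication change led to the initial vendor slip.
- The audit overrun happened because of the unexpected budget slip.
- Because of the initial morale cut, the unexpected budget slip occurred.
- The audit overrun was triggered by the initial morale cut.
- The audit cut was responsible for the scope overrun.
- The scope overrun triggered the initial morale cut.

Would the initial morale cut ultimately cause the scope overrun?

The initial morale cut leads to the unexpected budget slip, the audit overrun; the scope overrun is not among them.

No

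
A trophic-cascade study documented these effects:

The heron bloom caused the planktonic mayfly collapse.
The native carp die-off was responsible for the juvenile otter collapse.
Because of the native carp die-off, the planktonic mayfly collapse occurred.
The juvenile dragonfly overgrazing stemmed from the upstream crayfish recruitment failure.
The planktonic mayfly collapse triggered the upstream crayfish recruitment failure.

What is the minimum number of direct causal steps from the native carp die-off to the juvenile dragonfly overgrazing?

Shortest chain: the native carp die-off → the planktonic mayfly collapse → the upstream crayfish recruitment failure → the juvenile dragonfly overgrazing.

3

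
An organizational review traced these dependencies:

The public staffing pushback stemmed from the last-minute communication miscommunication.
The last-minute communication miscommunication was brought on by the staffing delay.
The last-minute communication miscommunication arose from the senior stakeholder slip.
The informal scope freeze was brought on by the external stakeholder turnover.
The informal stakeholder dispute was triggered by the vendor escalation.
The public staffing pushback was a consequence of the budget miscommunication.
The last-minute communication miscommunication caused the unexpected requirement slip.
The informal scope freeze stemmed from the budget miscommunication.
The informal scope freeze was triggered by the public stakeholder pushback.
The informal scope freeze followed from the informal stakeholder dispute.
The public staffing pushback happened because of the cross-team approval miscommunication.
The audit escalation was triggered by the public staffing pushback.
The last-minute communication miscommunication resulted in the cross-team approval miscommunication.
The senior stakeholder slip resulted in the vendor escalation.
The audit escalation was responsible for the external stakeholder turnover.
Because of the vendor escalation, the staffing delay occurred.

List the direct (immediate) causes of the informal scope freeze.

the budget miscommunication, the external stakeholder turnover, the informal stakeholder dispute, the public stakeholder pushback

Upstream contributors include the senior stakeholder slip, the vendor escalation, the staffing delay, the last-minute communication miscommunication, the cross-team approval miscommunication, the public staffing pushback, the audit escalation, but only the budget miscommunication, the external stakeholder turnover, the informal stakeholder dispute, the public stakeholder pushback feed directly into the informal scope freeze.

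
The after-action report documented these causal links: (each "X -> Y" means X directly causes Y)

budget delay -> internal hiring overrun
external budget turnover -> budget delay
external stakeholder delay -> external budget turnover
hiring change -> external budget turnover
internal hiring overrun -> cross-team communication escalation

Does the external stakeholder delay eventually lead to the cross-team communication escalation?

There is a causal chain: the external stakeholder delay → the external budget turnover → the budget delay → the internal hiring overrun → the cross-team communication escalation.

Yes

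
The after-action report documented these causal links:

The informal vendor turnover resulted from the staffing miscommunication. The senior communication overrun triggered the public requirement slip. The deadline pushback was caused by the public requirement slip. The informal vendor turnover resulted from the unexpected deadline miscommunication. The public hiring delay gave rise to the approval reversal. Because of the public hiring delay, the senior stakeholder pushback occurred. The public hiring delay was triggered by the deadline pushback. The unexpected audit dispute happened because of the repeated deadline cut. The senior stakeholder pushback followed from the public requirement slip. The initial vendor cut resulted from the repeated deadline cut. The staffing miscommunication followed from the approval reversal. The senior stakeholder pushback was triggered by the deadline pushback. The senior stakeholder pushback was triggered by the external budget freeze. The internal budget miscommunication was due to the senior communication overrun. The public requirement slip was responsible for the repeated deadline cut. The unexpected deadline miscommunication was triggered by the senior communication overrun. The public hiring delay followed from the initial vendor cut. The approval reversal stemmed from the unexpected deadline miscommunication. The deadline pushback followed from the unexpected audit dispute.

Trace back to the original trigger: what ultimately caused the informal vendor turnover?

the senior communication overrun

Tracing upstream from the informal vendor turnover: the informal vendor turnover ← the unexpected deadline miscommunication ← the senior communication overrun.
The senior communication overrun has no stated cause, so it is the root.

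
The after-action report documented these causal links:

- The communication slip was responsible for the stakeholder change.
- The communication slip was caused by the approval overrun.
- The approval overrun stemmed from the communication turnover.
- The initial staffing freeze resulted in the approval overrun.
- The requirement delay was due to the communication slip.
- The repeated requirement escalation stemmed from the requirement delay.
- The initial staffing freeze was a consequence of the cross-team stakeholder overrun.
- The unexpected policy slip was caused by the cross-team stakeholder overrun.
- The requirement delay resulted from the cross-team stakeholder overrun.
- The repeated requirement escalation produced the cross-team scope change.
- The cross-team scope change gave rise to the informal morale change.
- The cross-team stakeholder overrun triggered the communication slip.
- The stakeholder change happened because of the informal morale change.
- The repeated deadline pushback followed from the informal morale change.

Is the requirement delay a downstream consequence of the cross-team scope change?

The cross-team scope change leads to the informal morale change, the repeated deadline pushback, the stakeholder change; the requirement delay is not among them.

No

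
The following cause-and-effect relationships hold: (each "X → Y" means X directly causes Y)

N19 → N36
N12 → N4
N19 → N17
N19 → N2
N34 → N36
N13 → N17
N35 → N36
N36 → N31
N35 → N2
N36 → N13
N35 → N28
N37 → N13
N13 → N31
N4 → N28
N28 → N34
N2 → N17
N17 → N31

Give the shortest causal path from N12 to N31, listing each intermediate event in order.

N12 → N4
N4 → N28
N28 → N34
N34 → N36
N36 → N31
Length: 5 steps.

N12 → N4 → N28 → N34 → N36 → N31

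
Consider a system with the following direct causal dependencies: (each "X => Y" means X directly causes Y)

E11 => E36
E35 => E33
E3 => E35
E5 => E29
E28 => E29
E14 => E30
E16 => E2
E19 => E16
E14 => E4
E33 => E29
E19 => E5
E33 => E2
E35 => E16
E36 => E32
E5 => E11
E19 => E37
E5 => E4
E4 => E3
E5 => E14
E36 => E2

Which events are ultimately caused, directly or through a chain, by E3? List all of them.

Direct effects: E35.
2 steps out: E16, E33.
3 steps out: E29, E2.
Not reachable from it: E19, E5, E14, E4, E11, E30, E36, E32, E37, E28.

E16, E2, E29, E33, E35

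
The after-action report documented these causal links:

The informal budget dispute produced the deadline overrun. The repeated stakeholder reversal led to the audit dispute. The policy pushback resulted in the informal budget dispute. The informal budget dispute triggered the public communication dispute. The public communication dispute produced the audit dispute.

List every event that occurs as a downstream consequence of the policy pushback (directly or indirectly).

Direct effects: the informal budget dispute.
2 steps out: the deadline overrun, the public communication dispute.
3 steps out: the audit dispute.
Not reachable from it: the repeated stakeholder reversal.

the audit dispute, the deadline overrun, the informal budget dispute, the public communication dispute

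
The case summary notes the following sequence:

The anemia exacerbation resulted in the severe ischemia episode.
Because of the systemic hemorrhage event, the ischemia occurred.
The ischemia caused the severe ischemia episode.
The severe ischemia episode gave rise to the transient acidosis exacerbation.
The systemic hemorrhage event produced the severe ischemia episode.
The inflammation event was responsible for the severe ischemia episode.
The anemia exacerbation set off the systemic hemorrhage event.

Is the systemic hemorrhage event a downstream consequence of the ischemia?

No

The ischemia leads to the severe ischemia episode, the transient acidosis exacerbation; the systemic hemorrhage event is not among them.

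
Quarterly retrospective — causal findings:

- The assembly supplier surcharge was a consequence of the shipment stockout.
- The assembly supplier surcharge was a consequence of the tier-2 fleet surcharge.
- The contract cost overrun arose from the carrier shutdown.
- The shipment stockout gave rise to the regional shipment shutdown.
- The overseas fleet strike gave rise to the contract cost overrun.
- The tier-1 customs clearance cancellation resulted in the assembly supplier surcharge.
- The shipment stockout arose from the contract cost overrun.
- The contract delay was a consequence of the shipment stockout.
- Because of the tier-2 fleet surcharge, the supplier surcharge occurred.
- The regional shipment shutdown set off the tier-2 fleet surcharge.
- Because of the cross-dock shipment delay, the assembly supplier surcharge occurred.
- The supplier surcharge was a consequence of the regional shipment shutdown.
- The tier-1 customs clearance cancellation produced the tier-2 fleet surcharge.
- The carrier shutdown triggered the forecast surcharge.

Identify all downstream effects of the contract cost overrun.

the assembly supplier surcharge, the contract delay, the regional shipment shutdown, the shipment stockout, the supplier surcharge, the tier-2 fleet surcharge

Direct effects: the shipment stockout.
2 steps out: the regional shipment shutdown, the contract delay, the assembly supplier surcharge.
3 steps out: the tier-2 fleet surcharge, the supplier surcharge.
Not reachable from it: the carrier shutdown, the forecast surcharge, the overseas fleet strike, the cross-dock shipment delay, the tier-1 customs clearance cancellation.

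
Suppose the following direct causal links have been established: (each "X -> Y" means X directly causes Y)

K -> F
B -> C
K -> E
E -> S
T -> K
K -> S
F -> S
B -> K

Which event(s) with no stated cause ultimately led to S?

Tracing upstream from S: S ← K ← B.
A separate upstream branch: S ← K ← T.
Each of those chain origins has no stated cause.

B, T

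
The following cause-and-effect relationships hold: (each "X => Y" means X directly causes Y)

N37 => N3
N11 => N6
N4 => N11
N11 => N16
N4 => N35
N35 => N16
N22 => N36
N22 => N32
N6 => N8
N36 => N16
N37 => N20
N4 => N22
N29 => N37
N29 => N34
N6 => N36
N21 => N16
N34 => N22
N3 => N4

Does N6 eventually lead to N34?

No

N6 leads to N36, N8, N16; N34 is not among them.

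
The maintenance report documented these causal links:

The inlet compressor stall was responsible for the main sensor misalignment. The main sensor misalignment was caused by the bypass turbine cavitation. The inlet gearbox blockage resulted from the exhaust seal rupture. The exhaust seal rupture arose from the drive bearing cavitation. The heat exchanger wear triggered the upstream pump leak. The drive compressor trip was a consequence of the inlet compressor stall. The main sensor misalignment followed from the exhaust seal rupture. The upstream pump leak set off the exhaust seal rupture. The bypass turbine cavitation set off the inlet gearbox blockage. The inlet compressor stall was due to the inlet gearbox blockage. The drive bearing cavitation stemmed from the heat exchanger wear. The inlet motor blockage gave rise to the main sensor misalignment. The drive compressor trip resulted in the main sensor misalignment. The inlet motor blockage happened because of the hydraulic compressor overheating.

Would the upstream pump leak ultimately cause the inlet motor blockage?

No

The upstream pump leak leads to the exhaust seal rupture, the inlet gearbox blockage, the inlet compressor stall, the drive compressor trip, the main sensor misalignment; the inlet motor blockage is not among them.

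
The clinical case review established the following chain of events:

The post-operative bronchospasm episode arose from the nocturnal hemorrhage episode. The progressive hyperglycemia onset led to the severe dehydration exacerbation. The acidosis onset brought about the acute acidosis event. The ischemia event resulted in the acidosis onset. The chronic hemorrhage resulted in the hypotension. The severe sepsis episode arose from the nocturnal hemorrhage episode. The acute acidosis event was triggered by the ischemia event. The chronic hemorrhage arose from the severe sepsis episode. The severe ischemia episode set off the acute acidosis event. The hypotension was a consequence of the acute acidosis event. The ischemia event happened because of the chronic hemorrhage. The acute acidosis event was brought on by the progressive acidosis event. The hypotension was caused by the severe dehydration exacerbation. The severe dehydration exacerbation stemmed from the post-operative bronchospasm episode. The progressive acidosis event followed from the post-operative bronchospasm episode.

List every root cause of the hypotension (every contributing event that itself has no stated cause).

the nocturnal hemorrhage episode, the progressive hyperglycemia onset, the severe ischemia episode

Tracing upstream from the hypotension: the hypotension ← the severe dehydration exacerbation ← the progressive hyperglycemia onset.
A separate upstream branch: the hypotension ← the chronic hemorrhage ← the severe sepsis episode ← the nocturnal hemorrhage episode.
A separate upstream branch: the hypotension ← the acute acidosis event ← the severe ischemia episode.
Each of those chain origins has no stated cause.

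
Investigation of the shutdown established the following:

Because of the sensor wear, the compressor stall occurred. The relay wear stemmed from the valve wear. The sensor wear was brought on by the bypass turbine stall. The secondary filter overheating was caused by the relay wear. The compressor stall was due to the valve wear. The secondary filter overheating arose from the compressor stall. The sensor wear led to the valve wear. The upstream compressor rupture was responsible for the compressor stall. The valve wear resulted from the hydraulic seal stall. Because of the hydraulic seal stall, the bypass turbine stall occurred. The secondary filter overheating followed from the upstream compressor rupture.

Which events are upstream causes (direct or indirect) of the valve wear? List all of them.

Immediate causes of the valve wear: the hydraulic seal stall, the sensor wear.
Further upstream: the bypass turbine stall.

the bypass turbine stall, the hydraulic seal stall, the sensor wear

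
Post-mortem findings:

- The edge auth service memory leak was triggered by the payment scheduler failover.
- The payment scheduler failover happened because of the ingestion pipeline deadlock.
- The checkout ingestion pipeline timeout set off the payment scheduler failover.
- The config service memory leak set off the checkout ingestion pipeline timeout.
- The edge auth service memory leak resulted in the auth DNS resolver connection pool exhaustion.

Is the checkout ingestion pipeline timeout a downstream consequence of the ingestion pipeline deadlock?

No

The ingestion pipeline deadlock leads to the payment scheduler failover, the edge auth service memory leak, the auth DNS resolver connection pool exhaustion; the checkout ingestion pipeline timeout is not among them.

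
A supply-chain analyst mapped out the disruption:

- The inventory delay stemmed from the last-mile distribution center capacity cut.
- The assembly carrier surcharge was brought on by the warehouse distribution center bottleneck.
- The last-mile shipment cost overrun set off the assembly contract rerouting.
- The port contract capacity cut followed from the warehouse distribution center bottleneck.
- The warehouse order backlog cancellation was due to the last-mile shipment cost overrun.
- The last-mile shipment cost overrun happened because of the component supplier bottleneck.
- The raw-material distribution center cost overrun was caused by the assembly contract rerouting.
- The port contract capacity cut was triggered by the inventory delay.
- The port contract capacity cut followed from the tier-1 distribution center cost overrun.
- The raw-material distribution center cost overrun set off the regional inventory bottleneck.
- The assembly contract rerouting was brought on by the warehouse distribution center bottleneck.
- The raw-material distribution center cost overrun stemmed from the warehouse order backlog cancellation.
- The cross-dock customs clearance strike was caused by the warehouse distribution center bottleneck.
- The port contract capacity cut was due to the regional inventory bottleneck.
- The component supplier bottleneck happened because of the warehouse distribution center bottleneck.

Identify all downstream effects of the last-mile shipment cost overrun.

Direct effects: the assembly contract rerouting, the warehouse order backlog cancellation.
2 steps out: the raw-material distribution center cost overrun.
3 steps out: the regional inventory bottleneck.
4 steps out: the port contract capacity cut.
Not reachable from it: the warehouse distribution center bottleneck, the assembly carrier surcharge, the component supplier bottleneck, the cross-dock customs clearance strike, the last-mile distribution center capacity cut, the tier-1 distribution center cost overrun, the inventory delay.

the assembly contract rerouting, the port contract capacity cut, the raw-material distribution center cost overrun, the regional inventory bottleneck, the warehouse order backlog cancellation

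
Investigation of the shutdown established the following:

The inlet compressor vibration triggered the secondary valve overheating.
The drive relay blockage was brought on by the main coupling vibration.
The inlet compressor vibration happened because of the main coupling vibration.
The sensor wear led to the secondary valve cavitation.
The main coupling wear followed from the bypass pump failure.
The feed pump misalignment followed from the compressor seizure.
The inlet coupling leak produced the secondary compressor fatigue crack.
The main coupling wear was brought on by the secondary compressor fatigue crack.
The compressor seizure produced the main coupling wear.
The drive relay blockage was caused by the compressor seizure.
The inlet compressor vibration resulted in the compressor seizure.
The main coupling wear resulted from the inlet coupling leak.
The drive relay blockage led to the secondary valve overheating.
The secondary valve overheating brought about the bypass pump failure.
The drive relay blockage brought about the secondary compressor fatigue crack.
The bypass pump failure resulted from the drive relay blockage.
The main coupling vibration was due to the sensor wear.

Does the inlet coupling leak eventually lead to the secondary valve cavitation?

No

The inlet coupling leak leads to the secondary compressor fatigue crack, the main coupling wear; the secondary valve cavitation is not among them.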